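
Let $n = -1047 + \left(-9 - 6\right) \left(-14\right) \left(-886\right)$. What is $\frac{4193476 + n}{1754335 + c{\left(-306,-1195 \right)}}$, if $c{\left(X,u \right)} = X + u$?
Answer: $\frac{4006369}{1752834} \approx 2.2857$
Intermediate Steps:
$n = -187107$ ($n = -1047 + \left(-15\right) \left(-14\right) \left(-886\right) = -1047 + 210 \left(-886\right) = -1047 - 186060 = -187107$)
$\frac{4193476 + n}{1754335 + c{\left(-306,-1195 \right)}} = \frac{4193476 - 187107}{1754335 - 1501} = \frac{4006369}{1754335 - 1501} = \frac{4006369}{1752834}$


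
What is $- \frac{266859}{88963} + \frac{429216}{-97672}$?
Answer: $- \frac{8031124407}{1086149267} \approx -7.3941$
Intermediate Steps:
$- \frac{266859}{88963} + \frac{429216}{-97672} = \left(-266859\right) \frac{1}{88963} + 429216 \left(- \frac{1}{97672}\right) = - \frac{266859}{88963} - \frac{53652}{12209} = - \frac{8031124407}{1086149267}$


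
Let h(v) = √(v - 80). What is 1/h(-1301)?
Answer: -I*√1381/1381 ≈ -0.026909*I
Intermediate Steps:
h(v) = √(-80 + v)
1/h(-1301) = 1/(√(-80 - 1301)) = 1/(√(-1381)) = 1/(I*√1381) = -I*√1381/1381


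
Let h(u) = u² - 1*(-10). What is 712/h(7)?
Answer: 712/59 ≈ 12.068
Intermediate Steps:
h(u) = 10 + u² (h(u) = u² + 10 = 10 + u²)
712/h(7) = 712/(10 + 7²) = 712/(10 + 49) = 712/59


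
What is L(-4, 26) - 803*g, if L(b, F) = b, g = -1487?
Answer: 1194057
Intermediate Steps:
L(-4, 26) - 803*g = -4 - 803*(-1487) = -4 + 1194061 = 1194057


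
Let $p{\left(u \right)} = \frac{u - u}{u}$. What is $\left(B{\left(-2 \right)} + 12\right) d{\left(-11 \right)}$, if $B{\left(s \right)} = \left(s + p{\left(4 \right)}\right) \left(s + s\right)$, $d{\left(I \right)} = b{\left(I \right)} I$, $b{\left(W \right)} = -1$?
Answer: $220$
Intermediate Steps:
$p{\left(u \right)} = 0$ ($p{\left(u \right)} = \frac{0}{u} = 0$)
$d{\left(I \right)} = - I$
$B{\left(s \right)} = 2 s^{2}$ ($B{\left(s \right)} = \left(s + 0\right) \left(s + s\right) = s 2 s = 2 s^{2}$)
$\left(B{\left(-2 \right)} + 12\right) d{\left(-11 \right)} = \left(2 \left(-2\right)^{2} + 12\right) \left(\left(-1\right) \left(-11\right)\right) = \left(2 \cdot 4 + 12\right) 11 = \left(8 + 12\right) 11 = 20 \cdot 11 = 220$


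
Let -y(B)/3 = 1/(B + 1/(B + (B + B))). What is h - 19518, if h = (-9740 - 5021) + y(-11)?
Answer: -12477457/364 ≈ -34279.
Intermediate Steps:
y(B) = -3/(B + 1/(3*B)) (y(B) = -3/(B + 1/(B + (B + B))) = -3/(B + 1/(B + 2*B)) = -3/(B + 1/(3*B)))
h = -5372905/364 (h = (-9740 - 5021) - 9*(-11)/(1 + 3*(-11)**2) = -14761 - 9*(-11)/(1 + 3*121) = -14761 - 9*(-11)/(1 + 363) = -14761 - 9*(-11)/364 = -14761 - 9*(-11)*1/364 = -14761 + 99/364 = -5372905/364 ≈ -14761.)
h - 19518 = -5372905/364 - 19518 = -12477457/364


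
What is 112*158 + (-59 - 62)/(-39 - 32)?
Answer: 1256537/71 ≈ 17698.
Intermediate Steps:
112*158 + (-59 - 62)/(-39 - 32) = 17696 - 121/(-71) = 17696 - 121*(-1/71) = 17696 + 121/71 = 1256537/71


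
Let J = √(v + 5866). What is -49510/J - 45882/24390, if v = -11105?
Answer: -2549/1355 + 49510*I*√31/403 ≈ -1.8812 + 684.02*I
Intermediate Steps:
J = 13*I*√31 (J = √(-11105 + 5866) = √(-5239) = 13*I*√31 ≈ 72.381*I)
-49510/J - 45882/24390 = -49510*(-I*√31/403) - 45882/24390 = -(-49510)*I*√31/403 - 45882*1/24390 = 49510*I*√31/403 - 2549/1355 = -2549/1355 + 49510*I*√31/403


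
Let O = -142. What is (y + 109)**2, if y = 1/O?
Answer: 239537529/20164 ≈ 11879.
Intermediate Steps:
y = -1/142 (y = 1/(-142) = -1/142 ≈ -0.0070423)
(y + 109)**2 = (-1/142 + 109)**2 = (15477/142)**2 = 239537529/20164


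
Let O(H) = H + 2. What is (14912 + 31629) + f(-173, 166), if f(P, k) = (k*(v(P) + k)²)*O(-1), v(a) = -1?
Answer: 4565891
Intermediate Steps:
O(H) = 2 + H
f(P, k) = k*(-1 + k)² (f(P, k) = (k*(-1 + k)²)*(2 - 1) = (k*(-1 + k)²)*1 = k*(-1 + k)²)
(14912 + 31629) + f(-173, 166) = (14912 + 31629) + 166*(-1 + 166)² = 46541 + 166*165² = 46541 + 166*27225 = 46541 + 4519350 = 4565891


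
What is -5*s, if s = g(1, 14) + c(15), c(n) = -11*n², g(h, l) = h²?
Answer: 12370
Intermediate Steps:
s = -2474 (s = 1² - 11*15² = 1 - 11*225 = 1 - 2475 = -2474)
-5*s = -5*(-2474) = 12370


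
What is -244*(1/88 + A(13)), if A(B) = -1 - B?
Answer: 75091/22 ≈ 3413.2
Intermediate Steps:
-244*(1/88 + A(13)) = -244*(1/88 + (-1 - 1*13)) = -244*(1/88 + (-1 - 13)) = -244*(1/88 - 14) = -244*(-1231/88) = 75091/22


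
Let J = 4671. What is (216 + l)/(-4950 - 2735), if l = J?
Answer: -4887/7685 ≈ -0.63591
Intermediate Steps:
l = 4671
(216 + l)/(-4950 - 2735) = (216 + 4671)/(-4950 - 2735) = 4887/(-7685) = 4887*(-1/7685) = -4887/7685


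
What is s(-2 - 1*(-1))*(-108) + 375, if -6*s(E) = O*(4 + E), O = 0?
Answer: 375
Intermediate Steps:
s(E) = 0 (s(E) = -0*(4 + E) = -1/6*0 = 0)
s(-2 - 1*(-1))*(-108) + 375 = 0*(-108) + 375 = 0 + 375 = 375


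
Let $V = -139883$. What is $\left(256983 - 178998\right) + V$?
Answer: $-61898$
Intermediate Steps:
$\left(256983 - 178998\right) + V = \left(256983 - 178998\right) - 139883 = 77985 - 139883 = -61898$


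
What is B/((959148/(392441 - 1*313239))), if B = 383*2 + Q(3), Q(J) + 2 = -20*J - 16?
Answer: 13622744/239787 ≈ 56.812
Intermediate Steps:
Q(J) = -18 - 20*J (Q(J) = -2 + (-20*J - 16) = -2 + (-16 - 20*J) = -18 - 20*J)
B = 688 (B = 383*2 + (-18 - 20*3) = 766 + (-18 - 60) = 766 - 78 = 688)
B/((959148/(392441 - 1*313239))) = 688/((959148/(392441 - 1*313239))) = 688/((959148/(392441 - 313239))) = 688/((959148/79202)) = 688/((959148*(1/79202))) = 688/(479574/39601) = 688*(39601/479574) = 13622744/239787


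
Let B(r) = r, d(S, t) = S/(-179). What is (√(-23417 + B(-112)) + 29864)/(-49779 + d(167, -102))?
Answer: -668207/1113826 - 179*I*√23529/8910608 ≈ -0.59992 - 0.0030814*I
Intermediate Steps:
d(S, t) = -S/179 (d(S, t) = S*(-1/179) = -S/179)
(√(-23417 + B(-112)) + 29864)/(-49779 + d(167, -102)) = (√(-23417 - 112) + 29864)/(-49779 - 1/179*167) = (√(-23529) + 29864)/(-49779 - 167/179) = (I*√23529 + 29864)/(-8910608/179) = (29864 + I*√23529)*(-179/8910608) = -668207/1113826 - 179*I*√23529/8910608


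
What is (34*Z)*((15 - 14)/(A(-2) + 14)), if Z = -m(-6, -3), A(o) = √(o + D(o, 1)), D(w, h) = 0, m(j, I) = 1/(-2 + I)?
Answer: 238/495 - 17*I*√2/495 ≈ 0.48081 - 0.048569*I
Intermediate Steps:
A(o) = √o (A(o) = √(o + 0) = √o)
Z = ⅕ (Z = -1/(-2 - 3) = -1/(-5) = -1*(-⅕) = ⅕ ≈ 0.20000)
(34*Z)*((15 - 14)/(A(-2) + 14)) = (34*(⅕))*((15 - 14)/(√(-2) + 14)) = 34*(1/(I*√2 + 14))/5 = 34*(1/(14 + I*√2))/5 = 34/(5*(14 + I*√2))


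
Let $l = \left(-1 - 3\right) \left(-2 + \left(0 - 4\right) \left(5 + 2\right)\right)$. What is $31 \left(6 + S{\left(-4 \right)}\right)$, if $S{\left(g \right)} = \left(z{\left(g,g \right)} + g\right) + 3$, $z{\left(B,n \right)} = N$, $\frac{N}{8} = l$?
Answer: $29915$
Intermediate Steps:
$l = 120$ ($l = - 4 \left(-2 - 28\right) = \left(-4\right) \left(-30\right) = 120$)
$N = 960$ ($N = 8 \cdot 120 = 960$)
$z{\left(B,n \right)} = 960$
$S{\left(g \right)} = 963 + g$ ($S{\left(g \right)} = \left(960 + g\right) + 3 = 963 + g$)
$31 \left(6 + S{\left(-4 \right)}\right) = 31 \left(6 + \left(963 - 4\right)\right) = 31 \left(6 + 959\right) = 31 \cdot 965 = 29915$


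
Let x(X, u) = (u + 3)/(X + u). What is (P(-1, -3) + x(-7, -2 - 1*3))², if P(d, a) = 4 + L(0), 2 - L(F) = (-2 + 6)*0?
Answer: 1369/36 ≈ 38.028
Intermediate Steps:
L(F) = 2 (L(F) = 2 - (-2 + 6)*0 = 2 - 4*0 = 2 - 1*0 = 2 + 0 = 2)
x(X, u) = (3 + u)/(X + u)
P(d, a) = 6 (P(d, a) = 4 + 2 = 6)
(P(-1, -3) + x(-7, -2 - 1*3))² = (6 + (3 + (-2 - 1*3))/(-7 + (-2 - 1*3)))² = (6 + (3 + (-2 - 3))/(-7 + (-2 - 3)))² = (6 + (3 - 5)/(-7 - 5))² = (6 - 2/(-12))² = (6 - 1/12*(-2))² = (6 + ⅙)² = (37/6)² = 1369/36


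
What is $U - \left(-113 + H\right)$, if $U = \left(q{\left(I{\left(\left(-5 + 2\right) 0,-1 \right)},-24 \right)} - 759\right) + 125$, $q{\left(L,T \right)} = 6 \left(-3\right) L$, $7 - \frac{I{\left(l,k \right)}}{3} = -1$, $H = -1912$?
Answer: $959$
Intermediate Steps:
$I{\left(l,k \right)} = 24$ ($I{\left(l,k \right)} = 21 - -3 = 21 + 3 = 24$)
$q{\left(L,T \right)} = - 18 L$
$U = -1066$ ($U = \left(\left(-18\right) 24 - 759\right) + 125 = \left(-432 - 759\right) + 125 = -1191 + 125 = -1066$)
$U - \left(-113 + H\right) = -1066 + \left(\left(-17 + 5 \cdot 26\right) - -1912\right) = -1066 + \left(\left(-17 + 130\right) + 1912\right) = -1066 + \left(113 + 1912\right) = -1066 + 2025 = 959$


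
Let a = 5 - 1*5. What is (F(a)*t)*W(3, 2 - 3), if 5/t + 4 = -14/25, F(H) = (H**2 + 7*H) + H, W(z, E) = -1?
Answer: 0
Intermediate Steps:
a = 0 (a = 5 - 5 = 0)
F(H) = H**2 + 8*H
t = -125/114 (t = 5/(-4 - 14/25) = 5/(-114/25) = 5*(-25/114) = -125/114 ≈ -1.0965)
(F(a)*t)*W(3, 2 - 3) = ((0*(8 + 0))*(-125/114))*(-1) = ((0*8)*(-125/114))*(-1) = (0*(-125/114))*(-1) = 0*(-1) = 0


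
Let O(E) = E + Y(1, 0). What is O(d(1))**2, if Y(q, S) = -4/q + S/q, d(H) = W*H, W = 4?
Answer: 0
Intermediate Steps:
d(H) = 4*H
O(E) = -4 + E (O(E) = E + (-4 + 0)/1 = E + 1*(-4) = E - 4 = -4 + E)
O(d(1))**2 = (-4 + 4*1)**2 = (-4 + 4)**2 = 0**2 = 0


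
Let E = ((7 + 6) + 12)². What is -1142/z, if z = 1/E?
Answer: -713750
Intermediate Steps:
E = 625 (E = (13 + 12)² = 25² = 625)
z = 1/625 ≈ 0.0016000
-1142/z = -1142/1/625 = -1142*625 = -713750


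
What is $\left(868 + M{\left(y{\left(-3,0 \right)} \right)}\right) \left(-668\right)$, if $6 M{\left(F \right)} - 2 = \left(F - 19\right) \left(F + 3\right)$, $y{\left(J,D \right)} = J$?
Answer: $- \frac{1740140}{3} \approx -5.8005 \cdot 10^{5}$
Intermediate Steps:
$M{\left(F \right)} = \frac{1}{3} + \frac{\left(-19 + F\right) \left(3 + F\right)}{6}$ ($M{\left(F \right)} = \frac{1}{3} + \frac{\left(F - 19\right) \left(F + 3\right)}{6} = \frac{1}{3} + \frac{\left(-19 + F\right) \left(3 + F\right)}{6}$)
$\left(868 + M{\left(y{\left(-3,0 \right)} \right)}\right) \left(-668\right) = \left(868 - \left(\frac{7}{6} - \frac{3}{2}\right)\right) \left(-668\right) = \left(868 + \left(- \frac{55}{6} + 8 + \frac{1}{6} \cdot 9\right)\right) \left(-668\right) = \left(868 + \left(- \frac{55}{6} + 8 + \frac{3}{2}\right)\right) \left(-668\right) = \left(868 + \frac{1}{3}\right) \left(-668\right) = \frac{2605}{3} \left(-668\right) = - \frac{1740140}{3}$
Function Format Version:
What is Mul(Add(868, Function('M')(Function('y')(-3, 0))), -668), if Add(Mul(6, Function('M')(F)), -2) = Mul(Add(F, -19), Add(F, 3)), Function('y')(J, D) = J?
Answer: Rational(-1740140, 3) ≈ -5.8005e+5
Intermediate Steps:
Function('M')(F) = Add(Rational(1, 3), Mul(Rational(1, 6), Add(-19, F), Add(3, F))) (Function('M')(F) = Add(Rational(1, 3), Mul(Rational(1, 6), Mul(Add(F, -19), Add(F, 3)))) = Add(Rational(1, 3), Mul(Rational(1, 6), Mul(Add(-19, F), Add(3, F)))) = Add(Rational(1, 3), Mul(Rational(1, 6), Add(-19, F), Add(3, F))))
Mul(Add(868, Function('M')(Function('y')(-3, 0))), -668) = Mul(Add(868, Add(Rational(-55, 6), Mul(Rational(-8, 3), -3), Mul(Rational(1, 6), Pow(-3, 2)))), -668) = Mul(Add(868, Add(Rational(-55, 6), 8, Mul(Rational(1, 6), 9))), -668) = Mul(Add(868, Add(Rational(-55, 6), 8, Rational(3, 2))), -668) = Mul(Add(868, Rational(1, 3)), -668) = Mul(Rational(2605, 3), -668) = Rational(-1740140, 3)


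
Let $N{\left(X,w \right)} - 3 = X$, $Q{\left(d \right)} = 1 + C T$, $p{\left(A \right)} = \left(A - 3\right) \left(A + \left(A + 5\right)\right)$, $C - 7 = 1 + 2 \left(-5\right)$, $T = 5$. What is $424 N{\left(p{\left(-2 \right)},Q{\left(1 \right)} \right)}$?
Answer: $-848$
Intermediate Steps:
$C = -2$ ($C = 7 + \left(1 + 2 \left(-5\right)\right) = 7 + \left(1 - 10\right) = 7 - 9 = -2$)
$p{\left(A \right)} = \left(-3 + A\right) \left(5 + 2 A\right)$ ($p{\left(A \right)} = \left(-3 + A\right) \left(A + \left(5 + A\right)\right) = \left(-3 + A\right) \left(5 + 2 A\right)$)
$Q{\left(d \right)} = -9$ ($Q{\left(d \right)} = 1 - 10 = -9$)
$N{\left(X,w \right)} = 3 + X$
$424 N{\left(p{\left(-2 \right)},Q{\left(1 \right)} \right)} = 424 \left(3 - \left(13 - 8\right)\right) = 424 \left(3 + \left(-15 + 2 + 2 \cdot 4\right)\right) = 424 \left(3 + \left(-15 + 2 + 8\right)\right) = 424 \left(3 - 5\right) = 424 \left(-2\right) = -848$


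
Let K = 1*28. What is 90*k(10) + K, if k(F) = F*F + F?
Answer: 9928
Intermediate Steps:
K = 28
k(F) = F + F² (k(F) = F² + F = F + F²)
90*k(10) + K = 90*(10*(1 + 10)) + 28 = 90*(10*11) + 28 = 90*110 + 28 = 9900 + 28 = 9928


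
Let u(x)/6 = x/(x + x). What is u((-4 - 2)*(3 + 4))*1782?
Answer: 5346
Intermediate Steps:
u(x) = 3 (u(x) = 6*(x/(x + x)) = 6*(x/((2*x))) = 6*(x*(1/(2*x))) = 6*(½) = 3)
u((-4 - 2)*(3 + 4))*1782 = 3*1782 = 5346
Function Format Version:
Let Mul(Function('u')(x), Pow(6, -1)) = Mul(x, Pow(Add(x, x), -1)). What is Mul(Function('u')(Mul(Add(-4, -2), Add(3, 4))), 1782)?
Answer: 5346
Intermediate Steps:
Function('u')(x) = 3 (Function('u')(x) = Mul(6, Mul(x, Pow(Add(x, x), -1))) = Mul(6, Mul(x, Pow(Mul(2, x), -1))) = Mul(6, Mul(x, Mul(Rational(1, 2), Pow(x, -1)))) = Mul(6, Rational(1, 2)) = 3)
Mul(Function('u')(Mul(Add(-4, -2), Add(3, 4))), 1782) = Mul(3, 1782) = 5346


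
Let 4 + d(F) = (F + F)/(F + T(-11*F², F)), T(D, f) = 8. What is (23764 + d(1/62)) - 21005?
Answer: 1369237/497 ≈ 2755.0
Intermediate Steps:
d(F) = -4 + 2*F/(8 + F) (d(F) = -4 + (F + F)/(F + 8) = -4 + (2*F)/(8 + F) = -4 + 2*F/(8 + F))
(23764 + d(1/62)) - 21005 = (23764 + 2*(-16 - 1/62)/(8 + 1/62)) - 21005 = (23764 + 2*(-16 - 1*1/62)/(8 + 1/62)) - 21005 = (23764 + 2*(-16 - 1/62)/(497/62)) - 21005 = (23764 + 2*(62/497)*(-993/62)) - 21005 = (23764 - 1986/497) - 21005 = 11808722/497 - 21005 = 1369237/497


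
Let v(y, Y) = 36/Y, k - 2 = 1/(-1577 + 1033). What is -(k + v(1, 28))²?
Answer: -156375025/14500864 ≈ -10.784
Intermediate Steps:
k = 1087/544 (k = 2 + 1/(-1577 + 1033) = 2 + 1/(-544) = 2 - 1/544 = 1087/544 ≈ 1.9982)
-(k + v(1, 28))² = -(1087/544 + 36/28)² = -(1087/544 + 36*(1/28))² = -(1087/544 + 9/7)² = -(12505/3808)² = -1*156375025/14500864 = -156375025/14500864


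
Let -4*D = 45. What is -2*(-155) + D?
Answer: 1195/4 ≈ 298.75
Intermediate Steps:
D = -45/4 (D = -1/4*45 = -45/4 ≈ -11.250)
-2*(-155) + D = -2*(-155) - 45/4 = 310 - 45/4 = 1195/4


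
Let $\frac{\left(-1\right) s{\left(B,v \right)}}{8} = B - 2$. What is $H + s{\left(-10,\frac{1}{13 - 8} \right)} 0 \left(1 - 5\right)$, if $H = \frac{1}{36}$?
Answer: $\frac{1}{36} \approx 0.027778$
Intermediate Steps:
$s{\left(B,v \right)} = 16 - 8 B$ ($s{\left(B,v \right)} = - 8 \left(B - 2\right) = - 8 \left(-2 + B\right) = 16 - 8 B$)
$H = \frac{1}{36} \approx 0.027778$
$H + s{\left(-10,\frac{1}{13 - 8} \right)} 0 \left(1 - 5\right) = \frac{1}{36} + \left(16 - -80\right) 0 \left(1 - 5\right) = \frac{1}{36} + \left(16 + 80\right) 0 \left(-4\right) = \frac{1}{36} + 96 \cdot 0 = \frac{1}{36} + 0 = \frac{1}{36}$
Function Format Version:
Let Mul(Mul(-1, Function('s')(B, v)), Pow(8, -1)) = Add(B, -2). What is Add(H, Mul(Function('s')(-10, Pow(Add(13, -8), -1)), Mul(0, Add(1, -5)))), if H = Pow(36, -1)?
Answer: Rational(1, 36) ≈ 0.027778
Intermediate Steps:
Function('s')(B, v) = Add(16, Mul(-8, B)) (Function('s')(B, v) = Mul(-8, Add(B, -2)) = Mul(-8, Add(-2, B)) = Add(16, Mul(-8, B)))
H = Rational(1, 36) ≈ 0.027778
Add(H, Mul(Function('s')(-10, Pow(Add(13, -8), -1)), Mul(0, Add(1, -5)))) = Add(Rational(1, 36), Mul(Add(16, Mul(-8, -10)), Mul(0, Add(1, -5)))) = Add(Rational(1, 36), Mul(Add(16, 80), Mul(0, -4))) = Add(Rational(1, 36), Mul(96, 0)) = Add(Rational(1, 36), 0) = Rational(1, 36)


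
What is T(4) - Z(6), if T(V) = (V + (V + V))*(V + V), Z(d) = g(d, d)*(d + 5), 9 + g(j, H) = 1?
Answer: 184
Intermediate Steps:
g(j, H) = -8 (g(j, H) = -9 + 1 = -8)
Z(d) = -40 - 8*d (Z(d) = -8*(d + 5) = -8*(5 + d) = -40 - 8*d)
T(V) = 6*V**2 (T(V) = (V + 2*V)*(2*V) = (3*V)*(2*V) = 6*V**2)
T(4) - Z(6) = 6*4**2 - (-40 - 8*6) = 6*16 - (-40 - 48) = 96 - 1*(-88) = 96 + 88 = 184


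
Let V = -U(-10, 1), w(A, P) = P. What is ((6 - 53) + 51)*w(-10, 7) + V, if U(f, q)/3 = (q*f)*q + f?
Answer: 88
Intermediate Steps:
U(f, q) = 3*f + 3*f*q² (U(f, q) = 3*((q*f)*q + f) = 3*((f*q)*q + f) = 3*(f*q² + f) = 3*(f + f*q²) = 3*f + 3*f*q²)
V = 60 (V = -3*(-10)*(1 + 1²) = -3*(-10)*(1 + 1) = -3*(-10)*2 = -1*(-60) = 60)
((6 - 53) + 51)*w(-10, 7) + V = ((6 - 53) + 51)*7 + 60 = (-47 + 51)*7 + 60 = 4*7 + 60 = 28 + 60 = 88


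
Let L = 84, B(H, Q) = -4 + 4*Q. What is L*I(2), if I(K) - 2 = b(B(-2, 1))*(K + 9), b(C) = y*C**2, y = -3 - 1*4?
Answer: 168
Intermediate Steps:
y = -7 (y = -3 - 4 = -7)
b(C) = -7*C**2
I(K) = 2 (I(K) = 2 + (-7*(-4 + 4*1)**2)*(K + 9) = 2 + (-7*(-4 + 4)**2)*(9 + K) = 2 + (-7*0**2)*(9 + K) = 2 + (-7*0)*(9 + K) = 2 + 0*(9 + K) = 2 + 0 = 2)
L*I(2) = 84*2 = 168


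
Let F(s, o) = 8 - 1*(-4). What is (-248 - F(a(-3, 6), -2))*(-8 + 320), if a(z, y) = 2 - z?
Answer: -81120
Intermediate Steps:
F(s, o) = 12 (F(s, o) = 8 + 4 = 12)
(-248 - F(a(-3, 6), -2))*(-8 + 320) = (-248 - 1*12)*(-8 + 320) = (-248 - 12)*312 = -260*312 = -81120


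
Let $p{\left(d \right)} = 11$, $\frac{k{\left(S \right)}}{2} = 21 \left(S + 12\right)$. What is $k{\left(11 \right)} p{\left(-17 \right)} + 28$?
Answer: $10654$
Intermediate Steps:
$k{\left(S \right)} = 504 + 42 S$ ($k{\left(S \right)} = 2 \cdot 21 \left(S + 12\right) = 2 \cdot 21 \left(12 + S\right) = 2 \left(252 + 21 S\right) = 504 + 42 S$)
$k{\left(11 \right)} p{\left(-17 \right)} + 28 = \left(504 + 42 \cdot 11\right) 11 + 28 = \left(504 + 462\right) 11 + 28 = 966 \cdot 11 + 28 = 10626 + 28 = 10654$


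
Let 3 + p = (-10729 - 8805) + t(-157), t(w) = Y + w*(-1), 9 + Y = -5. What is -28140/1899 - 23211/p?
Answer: -167223157/12276402 ≈ -13.622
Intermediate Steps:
Y = -14 (Y = -9 - 5 = -14)
t(w) = -14 - w (t(w) = -14 + w*(-1) = -14 - w)
p = -19394 (p = -3 + ((-10729 - 8805) + (-14 - 1*(-157))) = -3 + (-19534 + (-14 + 157)) = -3 + (-19534 + 143) = -3 - 19391 = -19394)
-28140/1899 - 23211/p = -28140/1899 - 23211/(-19394) = -28140*1/1899 - 23211*(-1/19394) = -9380/633 + 23211/19394 = -167223157/12276402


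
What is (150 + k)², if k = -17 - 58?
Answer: 5625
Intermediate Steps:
k = -75
(150 + k)² = (150 - 75)² = 75² = 5625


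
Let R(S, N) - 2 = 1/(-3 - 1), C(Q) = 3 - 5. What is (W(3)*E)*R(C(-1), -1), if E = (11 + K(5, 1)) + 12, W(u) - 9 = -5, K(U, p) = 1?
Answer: 168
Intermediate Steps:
C(Q) = -2
R(S, N) = 7/4 (R(S, N) = 2 + 1/(-3 - 1) = 2 + 1/(-4) = 2 - ¼ = 7/4)
W(u) = 4 (W(u) = 9 - 5 = 4)
E = 24 (E = (11 + 1) + 12 = 12 + 12 = 24)
(W(3)*E)*R(C(-1), -1) = (4*24)*(7/4) = 96*(7/4) = 168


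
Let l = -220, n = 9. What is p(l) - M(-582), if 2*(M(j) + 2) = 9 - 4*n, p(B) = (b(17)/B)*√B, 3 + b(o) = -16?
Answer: 31/2 + 19*I*√55/110 ≈ 15.5 + 1.281*I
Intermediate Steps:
b(o) = -19 (b(o) = -3 - 16 = -19)
p(B) = -19/√B (p(B) = (-19/B)*√B = -19/√B)
M(j) = -31/2 (M(j) = -2 + (9 - 4*9)/2 = -2 + (9 - 36)/2 = -2 + (½)*(-27) = -2 - 27/2 = -31/2)
p(l) - M(-582) = -(-19)*I*√55/110 - 1*(-31/2) = -(-19)*I*√55/110 + 31/2 = 19*I*√55/110 + 31/2 = 31/2 + 19*I*√55/110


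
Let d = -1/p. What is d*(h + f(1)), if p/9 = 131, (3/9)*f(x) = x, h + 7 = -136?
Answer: 140/1179 ≈ 0.11874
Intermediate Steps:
h = -143 (h = -7 - 136 = -143)
f(x) = 3*x
p = 1179 (p = 9*131 = 1179)
d = -1/1179 ≈ -0.00084818
d*(h + f(1)) = -(-143 + 3*1)/1179 = -(-143 + 3)/1179 = -1/1179*(-140) = 140/1179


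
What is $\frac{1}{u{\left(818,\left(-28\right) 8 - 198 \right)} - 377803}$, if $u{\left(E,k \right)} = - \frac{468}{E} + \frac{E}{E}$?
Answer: $- \frac{409}{154521252} \approx -2.6469 \cdot 10^{-6}$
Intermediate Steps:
$u{\left(E,k \right)} = 1 - \frac{468}{E}$ ($u{\left(E,k \right)} = - \frac{468}{E} + 1 = 1 - \frac{468}{E}$)
$\frac{1}{u{\left(818,\left(-28\right) 8 - 198 \right)} - 377803} = \frac{1}{\frac{-468 + 818}{818} - 377803} = \frac{1}{\frac{1}{818} \cdot 350 - 377803} = \frac{1}{\frac{175}{409} - 377803} = \frac{1}{- \frac{154521252}{409}} = - \frac{409}{154521252}$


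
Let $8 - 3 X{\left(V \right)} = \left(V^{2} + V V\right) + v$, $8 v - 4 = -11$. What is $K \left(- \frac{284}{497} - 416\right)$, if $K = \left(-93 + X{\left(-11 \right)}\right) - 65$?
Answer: $\frac{1374651}{14} \approx 98189.0$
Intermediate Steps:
$v = - \frac{7}{8}$ ($v = \frac{1}{2} + \frac{1}{8} \left(-11\right) = \frac{1}{2} - \frac{11}{8} = - \frac{7}{8} \approx -0.875$)
$X{\left(V \right)} = \frac{71}{24} - \frac{2 V^{2}}{3}$ ($X{\left(V \right)} = \frac{8}{3} - \frac{\left(V^{2} + V V\right) - \frac{7}{8}}{3} = \frac{8}{3} - \frac{\left(V^{2} + V^{2}\right) - \frac{7}{8}}{3} = \frac{8}{3} - \frac{2 V^{2} - \frac{7}{8}}{3} = \frac{8}{3} - \frac{- \frac{7}{8} + 2 V^{2}}{3} = \frac{8}{3} - \left(- \frac{7}{24} + \frac{2 V^{2}}{3}\right) = \frac{71}{24} - \frac{2 V^{2}}{3}$)
$K = - \frac{5657}{24}$ ($K = \left(-93 + \left(\frac{71}{24} - \frac{2 \left(-11\right)^{2}}{3}\right)\right) - 65 = \left(-93 + \left(\frac{71}{24} - \frac{242}{3}\right)\right) - 65 = \left(-93 - \frac{1865}{24}\right) - 65 = - \frac{4097}{24} - 65 = - \frac{5657}{24} \approx -235.71$)
$K \left(- \frac{284}{497} - 416\right) = - \frac{5657 \left(- \frac{284}{497} - 416\right)}{24} = - \frac{5657 \left(\left(-284\right) \frac{1}{497} - 416\right)}{24} = - \frac{5657 \left(- \frac{4}{7} - 416\right)}{24} = \left(- \frac{5657}{24}\right) \left(- \frac{2916}{7}\right) = \frac{1374651}{14}$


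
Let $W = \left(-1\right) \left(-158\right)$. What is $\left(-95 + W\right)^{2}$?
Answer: $3969$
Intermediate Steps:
$W = 158$
$\left(-95 + W\right)^{2} = \left(-95 + 158\right)^{2} = 63^{2} = 3969$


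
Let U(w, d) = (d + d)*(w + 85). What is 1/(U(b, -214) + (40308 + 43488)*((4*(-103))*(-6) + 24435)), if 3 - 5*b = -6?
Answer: 5/11273309108 ≈ 4.4353e-10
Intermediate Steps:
b = 9/5 (b = ⅗ - ⅕*(-6) = ⅗ + 6/5 = 9/5 ≈ 1.8000)
U(w, d) = 2*d*(85 + w) (U(w, d) = (2*d)*(85 + w) = 2*d*(85 + w))
1/(U(b, -214) + (40308 + 43488)*((4*(-103))*(-6) + 24435)) = 1/(2*(-214)*(85 + 9/5) + (40308 + 43488)*((4*(-103))*(-6) + 24435)) = 1/(2*(-214)*(434/5) + 83796*(-412*(-6) + 24435)) = 1/(-185752/5 + 83796*(2472 + 24435)) = 1/(-185752/5 + 83796*26907) = 1/(-185752/5 + 2254698972) = 1/(11273309108/5) = 5/11273309108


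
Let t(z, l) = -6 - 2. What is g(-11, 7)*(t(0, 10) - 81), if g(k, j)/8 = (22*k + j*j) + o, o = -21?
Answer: 152368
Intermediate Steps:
t(z, l) = -8
g(k, j) = -168 + 8*j² + 176*k (g(k, j) = 8*((22*k + j*j) - 21) = 8*((22*k + j²) - 21) = 8*((j² + 22*k) - 21) = 8*(-21 + j² + 22*k) = -168 + 8*j² + 176*k)
g(-11, 7)*(t(0, 10) - 81) = (-168 + 8*7² + 176*(-11))*(-8 - 81) = (-168 + 8*49 - 1936)*(-89) = (-168 + 392 - 1936)*(-89) = -1712*(-89) = 152368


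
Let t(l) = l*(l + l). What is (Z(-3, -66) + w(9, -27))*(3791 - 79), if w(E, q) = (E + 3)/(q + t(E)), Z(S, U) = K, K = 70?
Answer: 11707648/45 ≈ 2.6017e+5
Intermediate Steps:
t(l) = 2*l**2 (t(l) = l*(2*l) = 2*l**2)
Z(S, U) = 70
w(E, q) = (3 + E)/(q + 2*E**2) (w(E, q) = (E + 3)/(q + 2*E**2) = (3 + E)/(q + 2*E**2))
(Z(-3, -66) + w(9, -27))*(3791 - 79) = (70 + (3 + 9)/(-27 + 2*9**2))*(3791 - 79) = (70 + 12/(-27 + 2*81))*3712 = (70 + 12/(-27 + 162))*3712 = (70 + 12/135)*3712 = (70 + (1/135)*12)*3712 = (70 + 4/45)*3712 = (3154/45)*3712 = 11707648/45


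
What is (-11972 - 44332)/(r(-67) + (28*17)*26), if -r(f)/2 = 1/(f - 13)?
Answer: -2252160/495041 ≈ -4.5494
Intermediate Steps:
r(f) = -2/(-13 + f) (r(f) = -2/(f - 13) = -2/(-13 + f))
(-11972 - 44332)/(r(-67) + (28*17)*26) = (-11972 - 44332)/(-2/(-13 - 67) + (28*17)*26) = -56304/(-2/(-80) + 476*26) = -56304/(-2*(-1/80) + 12376) = -56304/(1/40 + 12376) = -56304/495041/40 = -56304*40/495041 = -2252160/495041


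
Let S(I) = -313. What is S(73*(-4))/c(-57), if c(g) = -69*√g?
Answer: -313*I*√57/3933 ≈ -0.60084*I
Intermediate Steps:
S(73*(-4))/c(-57) = -313*I*√57/3933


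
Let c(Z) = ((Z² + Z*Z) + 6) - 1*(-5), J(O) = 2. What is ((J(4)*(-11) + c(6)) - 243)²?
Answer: 33124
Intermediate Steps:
c(Z) = 11 + 2*Z² (c(Z) = ((Z² + Z²) + 6) + 5 = (2*Z² + 6) + 5 = (6 + 2*Z²) + 5 = 11 + 2*Z²)
((J(4)*(-11) + c(6)) - 243)² = ((2*(-11) + (11 + 2*6²)) - 243)² = ((-22 + (11 + 2*36)) - 243)² = ((-22 + (11 + 72)) - 243)² = ((-22 + 83) - 243)² = (61 - 243)² = (-182)² = 33124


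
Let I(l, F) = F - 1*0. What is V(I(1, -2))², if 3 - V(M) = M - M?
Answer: 9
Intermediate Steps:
I(l, F) = F (I(l, F) = F + 0 = F)
V(M) = 3 (V(M) = 3 - (M - M) = 3 - 1*0 = 3 + 0 = 3)
V(I(1, -2))² = 3² = 9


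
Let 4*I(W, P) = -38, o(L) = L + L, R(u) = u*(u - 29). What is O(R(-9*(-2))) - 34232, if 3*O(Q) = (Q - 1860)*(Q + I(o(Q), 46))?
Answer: 108113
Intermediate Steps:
R(u) = u*(-29 + u)
o(L) = 2*L
I(W, P) = -19/2 (I(W, P) = (¼)*(-38) = -19/2)
O(Q) = (-1860 + Q)*(-19/2 + Q)/3 (O(Q) = ((Q - 1860)*(Q - 19/2))/3 = ((-1860 + Q)*(-19/2 + Q))/3 = (-1860 + Q)*(-19/2 + Q)/3)
O(R(-9*(-2))) - 34232 = (5890 - 3739*(-9*(-2))*(-29 - 9*(-2))/6 + ((-9*(-2))*(-29 - 9*(-2)))²/3) - 34232 = (5890 - 11217*(-29 + 18) + (18*(-29 + 18))²/3) - 34232 = (5890 - 11217*(-11) + (18*(-11))²/3) - 34232 = (5890 - 3739/6*(-198) + (⅓)*(-198)²) - 34232 = (5890 + 123387 + (⅓)*39204) - 34232 = (5890 + 123387 + 13068) - 34232 = 142345 - 34232 = 108113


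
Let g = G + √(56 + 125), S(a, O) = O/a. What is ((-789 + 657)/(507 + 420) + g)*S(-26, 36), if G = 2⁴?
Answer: -29400/1339 - 18*√181/13 ≈ -40.585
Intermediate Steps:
G = 16
g = 16 + √181 (g = 16 + √(56 + 125) = 16 + √181 ≈ 29.454)
((-789 + 657)/(507 + 420) + g)*S(-26, 36) = ((-789 + 657)/(507 + 420) + (16 + √181))*(36/(-26)) = (-132/927 + (16 + √181))*(36*(-1/26)) = (-132*1/927 + (16 + √181))*(-18/13) = (-44/309 + (16 + √181))*(-18/13) = (4900/309 + √181)*(-18/13) = -29400/1339 - 18*√181/13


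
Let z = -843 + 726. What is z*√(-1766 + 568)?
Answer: -117*I*√1198 ≈ -4049.6*I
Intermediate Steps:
z = -117
z*√(-1766 + 568) = -117*√(-1766 + 568) = -117*I*√1198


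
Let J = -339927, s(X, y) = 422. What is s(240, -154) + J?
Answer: -339505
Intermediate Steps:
s(240, -154) + J = 422 - 339927 = -339505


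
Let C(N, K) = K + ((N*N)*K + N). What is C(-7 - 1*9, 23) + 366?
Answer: 6261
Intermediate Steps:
C(N, K) = K + N + K*N² (C(N, K) = K + (N²*K + N) = K + (K*N² + N) = K + (N + K*N²) = K + N + K*N²)
C(-7 - 1*9, 23) + 366 = (23 + (-7 - 1*9) + 23*(-7 - 1*9)²) + 366 = (23 + (-7 - 9) + 23*(-7 - 9)²) + 366 = (23 - 16 + 23*(-16)²) + 366 = (23 - 16 + 23*256) + 366 = (23 - 16 + 5888) + 366 = 5895 + 366 = 6261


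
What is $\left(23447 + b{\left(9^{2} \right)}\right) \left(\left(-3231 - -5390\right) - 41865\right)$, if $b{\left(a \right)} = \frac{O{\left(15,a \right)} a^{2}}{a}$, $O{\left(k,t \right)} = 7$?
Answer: $-953499884$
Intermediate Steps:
$b{\left(a \right)} = 7 a$ ($b{\left(a \right)} = \frac{7 a^{2}}{a} = 7 a$)
$\left(23447 + b{\left(9^{2} \right)}\right) \left(\left(-3231 - -5390\right) - 41865\right) = \left(23447 + 7 \cdot 9^{2}\right) \left(\left(-3231 - -5390\right) - 41865\right) = \left(23447 + 7 \cdot 81\right) \left(\left(-3231 + 5390\right) - 41865\right) = \left(23447 + 567\right) \left(2159 - 41865\right) = 24014 \left(-39706\right) = -953499884$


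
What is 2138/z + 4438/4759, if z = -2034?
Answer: -573925/4839903 ≈ -0.11858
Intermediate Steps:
2138/z + 4438/4759 = 2138/(-2034) + 4438/4759 = 2138*(-1/2034) + 4438*(1/4759) = -1069/1017 + 4438/4759 = -573925/4839903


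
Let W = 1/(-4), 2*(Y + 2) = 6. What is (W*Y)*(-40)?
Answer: 10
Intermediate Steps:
Y = 1 (Y = -2 + (½)*6 = -2 + 3 = 1)
W = -¼ ≈ -0.25000
(W*Y)*(-40) = -¼*1*(-40) = -¼*(-40) = 10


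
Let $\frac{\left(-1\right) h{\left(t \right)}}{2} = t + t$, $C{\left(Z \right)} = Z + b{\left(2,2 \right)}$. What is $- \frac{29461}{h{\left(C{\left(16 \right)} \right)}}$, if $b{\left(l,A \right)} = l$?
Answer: $\frac{29461}{72} \approx 409.18$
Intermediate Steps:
$C{\left(Z \right)} = 2 + Z$ ($C{\left(Z \right)} = Z + 2 = 2 + Z$)
$h{\left(t \right)} = - 4 t$ ($h{\left(t \right)} = - 2 \left(t + t\right) = - 2 \cdot 2 t = - 4 t$)
$- \frac{29461}{h{\left(C{\left(16 \right)} \right)}} = - \frac{29461}{\left(-4\right) \left(2 + 16\right)} = - \frac{29461}{\left(-4\right) 18} = - \frac{29461}{-72} = \left(-29461\right) \left(- \frac{1}{72}\right) = \frac{29461}{72}$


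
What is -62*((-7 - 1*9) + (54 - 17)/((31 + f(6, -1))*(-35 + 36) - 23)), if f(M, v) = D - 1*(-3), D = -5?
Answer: 1829/3 ≈ 609.67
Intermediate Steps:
f(M, v) = -2 (f(M, v) = -5 - 1*(-3) = -5 + 3 = -2)
-62*((-7 - 1*9) + (54 - 17)/((31 + f(6, -1))*(-35 + 36) - 23)) = -62*((-7 - 1*9) + (54 - 17)/((31 - 2)*(-35 + 36) - 23)) = -62*((-7 - 9) + 37/(29*1 - 23)) = -62*(-16 + 37/(29 - 23)) = -62*(-16 + 37/6) = -62*(-59/6) = 1829/3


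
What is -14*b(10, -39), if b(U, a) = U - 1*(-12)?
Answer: -308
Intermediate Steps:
b(U, a) = 12 + U (b(U, a) = U + 12 = 12 + U)
-14*b(10, -39) = -14*(12 + 10) = -14*22 = -308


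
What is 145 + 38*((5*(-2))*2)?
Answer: -615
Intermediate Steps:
145 + 38*((5*(-2))*2) = 145 + 38*(-10*2) = 145 + 38*(-20) = 145 - 760 = -615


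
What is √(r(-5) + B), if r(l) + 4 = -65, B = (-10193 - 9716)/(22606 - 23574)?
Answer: I*√93766/44 ≈ 6.9594*I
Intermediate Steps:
B = 19909/968 (B = -19909/(-968) = -19909*(-1/968) = 19909/968 ≈ 20.567)
r(l) = -69 (r(l) = -4 - 65 = -69)
√(r(-5) + B) = √(-69 + 19909/968) = √(-46883/968) = I*√93766/44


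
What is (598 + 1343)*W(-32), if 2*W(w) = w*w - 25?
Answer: 1939059/2 ≈ 9.6953e+5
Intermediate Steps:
W(w) = -25/2 + w²/2 (W(w) = (w*w - 25)/2 = (w² - 25)/2 = (-25 + w²)/2 = -25/2 + w²/2)
(598 + 1343)*W(-32) = (598 + 1343)*(-25/2 + (½)*(-32)²) = 1941*(-25/2 + (½)*1024) = 1941*(-25/2 + 512) = 1941*(999/2) = 1939059/2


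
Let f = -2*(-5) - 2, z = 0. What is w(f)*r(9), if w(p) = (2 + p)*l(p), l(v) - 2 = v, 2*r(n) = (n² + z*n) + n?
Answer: 4500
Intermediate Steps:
r(n) = n/2 + n²/2 (r(n) = ((n² + 0*n) + n)/2 = ((n² + 0) + n)/2 = (n² + n)/2 = (n + n²)/2 = n/2 + n²/2)
l(v) = 2 + v
f = 8 (f = 10 - 2 = 8)
w(p) = (2 + p)² (w(p) = (2 + p)*(2 + p) = (2 + p)²)
w(f)*r(9) = (2 + 8)²*((½)*9*(1 + 9)) = 10²*((½)*9*10) = 100*45 = 4500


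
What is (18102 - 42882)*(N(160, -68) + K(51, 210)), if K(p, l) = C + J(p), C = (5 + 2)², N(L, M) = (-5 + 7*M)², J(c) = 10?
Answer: -5734587600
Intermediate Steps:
C = 49 (C = 7² = 49)
K(p, l) = 59 (K(p, l) = 49 + 10 = 59)
(18102 - 42882)*(N(160, -68) + K(51, 210)) = (18102 - 42882)*((-5 + 7*(-68))² + 59) = -24780*((-5 - 476)² + 59) = -24780*((-481)² + 59) = -24780*(231361 + 59) = -24780*231420 = -5734587600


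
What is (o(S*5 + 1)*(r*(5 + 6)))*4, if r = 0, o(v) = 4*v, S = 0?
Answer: 0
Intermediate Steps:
(o(S*5 + 1)*(r*(5 + 6)))*4 = ((4*(0*5 + 1))*(0*(5 + 6)))*4 = ((4*(0 + 1))*(0*11))*4 = ((4*1)*0)*4 = (4*0)*4 = 0*4 = 0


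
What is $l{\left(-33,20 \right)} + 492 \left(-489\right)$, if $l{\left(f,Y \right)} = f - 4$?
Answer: $-240625$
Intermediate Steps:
$l{\left(f,Y \right)} = -4 + f$
$l{\left(-33,20 \right)} + 492 \left(-489\right) = \left(-4 - 33\right) + 492 \left(-489\right) = -37 - 240588 = -240625$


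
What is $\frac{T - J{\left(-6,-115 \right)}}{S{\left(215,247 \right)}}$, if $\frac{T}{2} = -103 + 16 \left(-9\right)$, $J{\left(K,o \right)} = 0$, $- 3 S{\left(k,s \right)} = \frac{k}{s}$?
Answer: $\frac{366054}{215} \approx 1702.6$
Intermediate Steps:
$S{\left(k,s \right)} = - \frac{k}{3 s}$ ($S{\left(k,s \right)} = - \frac{k \frac{1}{s}}{3} = - \frac{k}{3 s}$)
$T = -494$ ($T = 2 \left(-103 + 16 \left(-9\right)\right) = 2 \left(-103 - 144\right) = 2 \left(-247\right) = -494$)
$\frac{T - J{\left(-6,-115 \right)}}{S{\left(215,247 \right)}} = \frac{-494 - 0}{\left(- \frac{1}{3}\right) 215 \cdot \frac{1}{247}} = \frac{-494 + 0}{\left(- \frac{1}{3}\right) 215 \cdot \frac{1}{247}} = - \frac{494}{- \frac{215}{741}} = \left(-494\right) \left(- \frac{741}{215}\right) = \frac{366054}{215}$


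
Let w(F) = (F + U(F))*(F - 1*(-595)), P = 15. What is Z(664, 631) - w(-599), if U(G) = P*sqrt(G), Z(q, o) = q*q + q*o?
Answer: 857484 + 60*I*sqrt(599) ≈ 8.5748e+5 + 1468.5*I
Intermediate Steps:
Z(q, o) = q**2 + o*q
U(G) = 15*sqrt(G)
w(F) = (595 + F)*(F + 15*sqrt(F)) (w(F) = (F + 15*sqrt(F))*(F - 1*(-595)) = (F + 15*sqrt(F))*(F + 595) = (F + 15*sqrt(F))*(595 + F) = (595 + F)*(F + 15*sqrt(F)))
Z(664, 631) - w(-599) = 664*(631 + 664) - ((-599)**2 + 15*(-599)**(3/2) + 595*(-599) + 8925*sqrt(-599)) = 664*1295 - (358801 + 15*(-599*I*sqrt(599)) - 356405 + 8925*(I*sqrt(599))) = 859880 - (358801 - 8985*I*sqrt(599) - 356405 + 8925*I*sqrt(599)) = 859880 - (2396 - 60*I*sqrt(599)) = 859880 + (-2396 + 60*I*sqrt(599)) = 857484 + 60*I*sqrt(599)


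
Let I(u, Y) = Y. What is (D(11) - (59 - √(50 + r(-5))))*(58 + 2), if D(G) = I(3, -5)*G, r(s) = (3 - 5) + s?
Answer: -6840 + 60*√43 ≈ -6446.6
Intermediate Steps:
r(s) = -2 + s
D(G) = -5*G
(D(11) - (59 - √(50 + r(-5))))*(58 + 2) = (-5*11 - (59 - √(50 + (-2 - 5))))*(58 + 2) = (-55 - (59 - √(50 - 7)))*60 = (-55 - (59 - √43))*60 = (-55 + (-59 + √43))*60 = (-114 + √43)*60 = -6840 + 60*√43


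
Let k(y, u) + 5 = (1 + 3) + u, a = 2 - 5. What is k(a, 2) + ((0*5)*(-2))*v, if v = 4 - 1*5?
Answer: 1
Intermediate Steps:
v = -1 (v = 4 - 5 = -1)
a = -3
k(y, u) = -1 + u (k(y, u) = -5 + ((1 + 3) + u) = -5 + (4 + u) = -1 + u)
k(a, 2) + ((0*5)*(-2))*v = (-1 + 2) + ((0*5)*(-2))*(-1) = 1 + (0*(-2))*(-1) = 1 + 0*(-1) = 1 + 0 = 1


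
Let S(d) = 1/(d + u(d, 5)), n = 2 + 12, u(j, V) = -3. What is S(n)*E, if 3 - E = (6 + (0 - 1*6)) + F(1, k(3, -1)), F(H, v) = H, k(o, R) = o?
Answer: 2/11 ≈ 0.18182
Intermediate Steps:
n = 14
S(d) = 1/(-3 + d) (S(d) = 1/(d - 3) = 1/(-3 + d))
E = 2 (E = 3 - ((6 + (0 - 1*6)) + 1) = 3 - ((6 + (0 - 6)) + 1) = 3 - ((6 - 6) + 1) = 3 - (0 + 1) = 3 - 1*1 = 3 - 1 = 2)
S(n)*E = 2/(-3 + 14) = 2/11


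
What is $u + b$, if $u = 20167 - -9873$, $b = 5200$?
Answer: $35240$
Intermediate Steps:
$u = 30040$ ($u = 20167 + 9873 = 30040$)
$u + b = 30040 + 5200 = 35240$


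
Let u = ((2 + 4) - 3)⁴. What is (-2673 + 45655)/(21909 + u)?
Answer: 21491/10995 ≈ 1.9546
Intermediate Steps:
u = 81 (u = (6 - 3)⁴ = 3⁴ = 81)
(-2673 + 45655)/(21909 + u) = (-2673 + 45655)/(21909 + 81) = 42982/21990 = 42982*(1/21990) = 21491/10995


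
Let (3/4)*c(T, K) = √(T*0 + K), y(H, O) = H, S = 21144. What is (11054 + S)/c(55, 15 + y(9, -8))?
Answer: 16099*√6/8 ≈ 4929.3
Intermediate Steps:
c(T, K) = 4*√K/3 (c(T, K) = 4*√(T*0 + K)/3 = 4*√(0 + K)/3 = 4*√K/3)
(11054 + S)/c(55, 15 + y(9, -8)) = (11054 + 21144)/((4*√(15 + 9)/3)) = 32198/((4*√24/3)) = 32198/((4*(2*√6)/3)) = 32198/((8*√6/3)) = 32198*(√6/16) = 16099*√6/8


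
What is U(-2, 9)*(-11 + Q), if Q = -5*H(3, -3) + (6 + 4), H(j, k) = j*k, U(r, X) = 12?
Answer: 528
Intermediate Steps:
Q = 55 (Q = -15*(-3) + (6 + 4) = -5*(-9) + 10 = 45 + 10 = 55)
U(-2, 9)*(-11 + Q) = 12*(-11 + 55) = 12*44 = 528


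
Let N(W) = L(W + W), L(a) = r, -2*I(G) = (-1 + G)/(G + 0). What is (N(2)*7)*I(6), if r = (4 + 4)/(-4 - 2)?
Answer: 35/9 ≈ 3.8889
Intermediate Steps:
I(G) = -(-1 + G)/(2*G) (I(G) = -(-1 + G)/(2*(G + 0)) = -(-1 + G)/(2*G))
r = -4/3 (r = 8/(-6) = 8*(-⅙) = -4/3 ≈ -1.3333)
L(a) = -4/3
N(W) = -4/3
(N(2)*7)*I(6) = (-4/3*7)*((½)*(1 - 1*6)/6) = -14*(1 - 6)/(3*6) = -14*(-5)/(3*6) = -28/3*(-5/12) = 35/9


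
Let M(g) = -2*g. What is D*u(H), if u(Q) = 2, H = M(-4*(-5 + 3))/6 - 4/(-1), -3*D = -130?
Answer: 260/3 ≈ 86.667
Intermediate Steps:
D = 130/3 (D = -⅓*(-130) = 130/3 ≈ 43.333)
H = 4/3 (H = -(-8)*(-5 + 3)/6 - 4/(-1) = -(-8)*(-2)*(⅙) - 4*(-1) = -2*8*(⅙) + 4 = -16*⅙ + 4 = -8/3 + 4 = 4/3 ≈ 1.3333)
D*u(H) = (130/3)*2 = 260/3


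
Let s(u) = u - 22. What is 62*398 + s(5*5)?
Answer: 24679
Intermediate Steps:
s(u) = -22 + u
62*398 + s(5*5) = 62*398 + (-22 + 5*5) = 24676 + (-22 + 25) = 24676 + 3 = 24679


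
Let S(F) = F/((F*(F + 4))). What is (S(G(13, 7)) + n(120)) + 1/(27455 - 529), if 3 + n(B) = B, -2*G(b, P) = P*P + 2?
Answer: 135410897/1157818 ≈ 116.95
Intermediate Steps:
G(b, P) = -1 - P**2/2 (G(b, P) = -(P*P + 2)/2 = -(P**2 + 2)/2 = -(2 + P**2)/2 = -1 - P**2/2)
n(B) = -3 + B
S(F) = 1/(4 + F) (S(F) = F/((F*(4 + F))) = F*(1/(F*(4 + F))) = 1/(4 + F))
(S(G(13, 7)) + n(120)) + 1/(27455 - 529) = (1/(4 + (-1 - 1/2*7**2)) + (-3 + 120)) + 1/(27455 - 529) = (1/(4 + (-1 - 1/2*49)) + 117) + 1/26926 = (1/(4 + (-1 - 49/2)) + 117) + 1/26926 = (1/(4 - 51/2) + 117) + 1/26926 = (1/(-43/2) + 117) + 1/26926 = (-2/43 + 117) + 1/26926 = 5029/43 + 1/26926 = 135410897/1157818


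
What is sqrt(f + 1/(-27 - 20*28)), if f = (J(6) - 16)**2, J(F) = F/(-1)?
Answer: 19*sqrt(461969)/587 ≈ 22.000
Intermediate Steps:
J(F) = -F (J(F) = F*(-1) = -F)
f = 484 (f = (-1*6 - 16)**2 = (-6 - 16)**2 = (-22)**2 = 484)
sqrt(f + 1/(-27 - 20*28)) = sqrt(484 + 1/(-27 - 20*28)) = sqrt(484 + 1/(-27 - 560)) = sqrt(484 + 1/(-587)) = sqrt(484 - 1/587) = sqrt(284107/587) = 19*sqrt(461969)/587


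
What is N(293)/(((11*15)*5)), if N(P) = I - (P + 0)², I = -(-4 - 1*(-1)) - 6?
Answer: -85852/825 ≈ -104.06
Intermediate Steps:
I = -3 (I = -(-4 + 1) - 6 = -1*(-3) - 6 = 3 - 6 = -3)
N(P) = -3 - P² (N(P) = -3 - (P + 0)² = -3 - P²)
N(293)/(((11*15)*5)) = (-3 - 1*293²)/(((11*15)*5)) = (-3 - 1*85849)/((165*5)) = (-3 - 85849)/825 = -85852*1/825 = -85852/825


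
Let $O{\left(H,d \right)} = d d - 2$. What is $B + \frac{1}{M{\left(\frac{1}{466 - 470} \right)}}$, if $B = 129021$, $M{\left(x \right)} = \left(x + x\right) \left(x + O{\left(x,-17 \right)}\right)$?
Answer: $\frac{147987079}{1147} \approx 1.2902 \cdot 10^{5}$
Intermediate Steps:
$O{\left(H,d \right)} = -2 + d^{2}$ ($O{\left(H,d \right)} = d^{2} - 2 = -2 + d^{2}$)
$M{\left(x \right)} = 2 x \left(287 + x\right)$ ($M{\left(x \right)} = \left(x + x\right) \left(x - \left(2 - \left(-17\right)^{2}\right)\right) = 2 x \left(x + \left(-2 + 289\right)\right) = 2 x \left(x + 287\right) = 2 x \left(287 + x\right)$)
$B + \frac{1}{M{\left(\frac{1}{466 - 470} \right)}} = 129021 + \frac{1}{2 \frac{1}{466 - 470} \left(287 + \frac{1}{466 - 470}\right)} = 129021 + \frac{1}{2 \frac{1}{-4} \left(287 + \frac{1}{-4}\right)} = 129021 + \frac{1}{2 \left(- \frac{1}{4}\right) \left(287 - \frac{1}{4}\right)} = 129021 + \frac{1}{2 \left(- \frac{1}{4}\right) \frac{1147}{4}} = 129021 + \frac{1}{- \frac{1147}{8}} = 129021 - \frac{8}{1147} = \frac{147987079}{1147}$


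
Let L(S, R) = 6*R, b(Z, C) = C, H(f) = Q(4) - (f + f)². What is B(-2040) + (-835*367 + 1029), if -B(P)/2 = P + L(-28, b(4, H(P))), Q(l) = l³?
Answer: 199454696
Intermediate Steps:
H(f) = 64 - 4*f² (H(f) = 4³ - (f + f)² = 64 - (2*f)² = 64 - 4*f²)
B(P) = -768 - 2*P + 48*P² (B(P) = -2*(P + 6*(64 - 4*P²)) = -2*(P + (384 - 24*P²)) = -2*(384 + P - 24*P²) = -768 - 2*P + 48*P²)
B(-2040) + (-835*367 + 1029) = (-768 - 2*(-2040) + 48*(-2040)²) + (-835*367 + 1029) = (-768 + 4080 + 48*4161600) + (-306445 + 1029) = (-768 + 4080 + 199756800) - 305416 = 199760112 - 305416 = 199454696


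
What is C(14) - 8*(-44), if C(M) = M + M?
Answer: 380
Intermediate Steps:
C(M) = 2*M
C(14) - 8*(-44) = 2*14 - 8*(-44) = 28 + 352 = 380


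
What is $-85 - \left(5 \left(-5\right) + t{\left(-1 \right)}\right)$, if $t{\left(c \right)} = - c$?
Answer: $-61$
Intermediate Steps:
$-85 - \left(5 \left(-5\right) + t{\left(-1 \right)}\right) = -85 - \left(5 \left(-5\right) - -1\right) = -85 - \left(-25 + 1\right) = -85 - -24 = -85 + 24 = -61$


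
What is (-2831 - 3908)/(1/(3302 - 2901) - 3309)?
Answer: 2702339/1326908 ≈ 2.0366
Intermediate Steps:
(-2831 - 3908)/(1/(3302 - 2901) - 3309) = -6739/(1/401 - 3309) = -6739/(-1326908/401) = -6739*(-401/1326908) = 2702339/1326908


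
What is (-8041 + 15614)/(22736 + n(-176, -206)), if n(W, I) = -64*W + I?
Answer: 7573/33794 ≈ 0.22409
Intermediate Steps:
n(W, I) = I - 64*W
(-8041 + 15614)/(22736 + n(-176, -206)) = (-8041 + 15614)/(22736 + (-206 - 64*(-176))) = 7573/(22736 + (-206 + 11264)) = 7573/(22736 + 11058) = 7573/33794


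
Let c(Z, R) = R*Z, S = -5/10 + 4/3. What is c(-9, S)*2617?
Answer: -39255/2 ≈ -19628.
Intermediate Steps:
S = ⅚ (S = -5*⅒ + 4*(⅓) = -½ + 4/3 = ⅚ ≈ 0.83333)
c(-9, S)*2617 = ((⅚)*(-9))*2617 = -15/2*2617 = -39255/2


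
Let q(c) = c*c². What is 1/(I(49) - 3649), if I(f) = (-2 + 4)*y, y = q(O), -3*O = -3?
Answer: -1/3647 ≈ -0.00027420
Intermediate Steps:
O = 1 (O = -⅓*(-3) = 1)
q(c) = c³
y = 1 (y = 1³ = 1)
I(f) = 2 (I(f) = (-2 + 4)*1 = 2*1 = 2)
1/(I(49) - 3649) = 1/(2 - 3649) = 1/(-3647) = -1/3647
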